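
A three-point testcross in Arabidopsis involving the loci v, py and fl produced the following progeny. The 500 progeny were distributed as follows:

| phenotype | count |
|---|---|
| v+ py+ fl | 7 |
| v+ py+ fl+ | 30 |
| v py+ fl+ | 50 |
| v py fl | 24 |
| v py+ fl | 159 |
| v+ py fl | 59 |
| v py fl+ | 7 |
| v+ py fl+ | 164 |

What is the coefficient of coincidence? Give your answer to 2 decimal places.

0.84

The two most frequent reciprocal classes, v py+ fl and v+ py fl+, are the parental types, so the F1 was v py+ fl / v+ py fl+.
The two rarest classes, v+ py+ fl and v py fl+, are the double crossovers. Comparing them with the parentals, only the v allele has switched, so v is the middle locus and the order is fl – v – py.
fl–v: (109 + 14)/500 = 0.2460; v–py: (54 + 14)/500 = 0.1360.
Expected DCO frequency = 0.2460 × 0.1360 ≈ 0.03346; observed = 14/500 ≈ 0.02800.
Coefficient of coincidence = 0.02800/0.03346 ≈ 0.84.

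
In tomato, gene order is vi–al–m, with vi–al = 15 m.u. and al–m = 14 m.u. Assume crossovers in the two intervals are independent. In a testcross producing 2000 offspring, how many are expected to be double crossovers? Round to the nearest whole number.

42

Map distances give recombination frequencies of 0.150 and 0.140 for the two intervals.
With no interference, expected double-crossover frequency = 0.150 × 0.140 = 0.02100.
Expected number = 0.02100 × 2000 = 42.00 ≈ 42.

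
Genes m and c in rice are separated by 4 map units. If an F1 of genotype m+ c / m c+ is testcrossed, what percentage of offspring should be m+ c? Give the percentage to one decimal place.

A map distance of 4 map units corresponds to a recombination frequency of 0.040.
The F1 is m+ c / m c+, so m+ c is a parental gamete class with expected frequency (1 − r)/2 = 0.960/2 = 0.4800.
That is 0.4800 = 48.0% of the progeny.

48.0%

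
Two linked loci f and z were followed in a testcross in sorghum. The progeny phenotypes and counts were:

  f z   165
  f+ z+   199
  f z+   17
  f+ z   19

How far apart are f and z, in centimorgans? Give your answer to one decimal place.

The two most frequent classes, f+ z+ (199) and f z (165), are the parental types, so the F1 was f+ z+ / f z.
The recombinant classes are f+ z and f z+: 19 + 17 = 36.
Recombination frequency = 36/400 = 0.0900 ≈ 9.0%, i.e. 9.0 centimorgans.

9.0 centimorgans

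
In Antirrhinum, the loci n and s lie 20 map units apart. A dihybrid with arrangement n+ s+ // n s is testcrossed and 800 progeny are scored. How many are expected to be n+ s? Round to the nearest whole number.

80

A map distance of 20 map units corresponds to a recombination frequency of 0.200.
The F1 is n+ s+ / n s, so n+ s is a recombinant gamete class with expected frequency r/2 = 0.200/2 = 0.1000.
Expected number = 0.1000 × 800 = 80.00 ≈ 80.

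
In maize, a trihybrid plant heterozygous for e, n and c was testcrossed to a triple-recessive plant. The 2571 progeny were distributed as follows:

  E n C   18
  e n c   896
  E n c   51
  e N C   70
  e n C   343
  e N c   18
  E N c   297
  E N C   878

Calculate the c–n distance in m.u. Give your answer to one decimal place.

The two most frequent reciprocal classes, e n c and E N C, are the parental types, so the F1 was e n c / E N C.
The two rarest classes, e N c and E n C, are the double crossovers. Comparing them with the parentals, only the n allele has switched, so n is the middle locus and the order is c – n – e.
Crossovers in the c–n interval produce the single-crossover classes e n C and E N c (343 + 297 = 640) plus the double crossovers (36).
RF(c–n) = (640 + 36) / 2571 = 676/2571 = 0.2629 → 26.3 m.u.

26.3 m.u.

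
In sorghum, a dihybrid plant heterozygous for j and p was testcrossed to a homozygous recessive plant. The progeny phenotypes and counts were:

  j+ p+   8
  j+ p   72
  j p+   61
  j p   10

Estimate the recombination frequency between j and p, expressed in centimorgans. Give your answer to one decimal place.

The two most frequent classes, j+ p (72) and j p+ (61), are the parental types, so the F1 was j+ p / j p+.
The recombinant classes are j+ p+ and j p: 8 + 10 = 18.
Recombination frequency = 18/151 = 0.1192 ≈ 11.9%, i.e. 11.9 centimorgans.

11.9 centimorgans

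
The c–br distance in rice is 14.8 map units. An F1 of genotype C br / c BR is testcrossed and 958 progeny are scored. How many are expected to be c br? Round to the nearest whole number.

71

A map distance of 14.8 map units corresponds to a recombination frequency of 0.148.
The F1 is C br / c BR, so c br is a recombinant gamete class with expected frequency r/2 = 0.148/2 = 0.0740.
Expected number = 0.0740 × 958 = 70.89 ≈ 71.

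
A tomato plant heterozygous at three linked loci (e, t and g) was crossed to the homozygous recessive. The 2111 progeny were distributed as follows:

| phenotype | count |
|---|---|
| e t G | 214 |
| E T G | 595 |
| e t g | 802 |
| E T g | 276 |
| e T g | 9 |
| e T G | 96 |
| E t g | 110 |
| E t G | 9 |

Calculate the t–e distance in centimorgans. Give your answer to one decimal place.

The two most frequent reciprocal classes, e t g and E T G, are the parental types, so the F1 was e t g / E T G.
The two rarest classes, e T g and E t G, are the double crossovers. Comparing them with the parentals, only the t allele has switched, so t is the middle locus and the order is g – t – e.
Crossovers in the t–e interval produce the single-crossover classes E t g and e T G (110 + 96 = 206) plus the double crossovers (18).
RF(t–e) = (206 + 18) / 2111 = 224/2111 = 0.1061 → 10.6 centimorgans.

10.6 centimorgans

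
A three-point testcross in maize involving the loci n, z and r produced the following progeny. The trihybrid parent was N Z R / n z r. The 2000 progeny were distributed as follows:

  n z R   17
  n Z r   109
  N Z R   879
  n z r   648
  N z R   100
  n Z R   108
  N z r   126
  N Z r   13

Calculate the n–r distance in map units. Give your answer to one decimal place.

The two rarest classes, N Z r and n z R, are the double crossovers. Comparing them with the parentals, only the r allele has switched, so r is the middle locus and the order is n – r – z.
Crossovers in the n–r interval produce the single-crossover classes n Z R and N z r (108 + 126 = 234) plus the double crossovers (30).
RF(n–r) = (234 + 30) / 2000 = 264/2000 = 0.1320 → 13.2 map units.

13.2 map units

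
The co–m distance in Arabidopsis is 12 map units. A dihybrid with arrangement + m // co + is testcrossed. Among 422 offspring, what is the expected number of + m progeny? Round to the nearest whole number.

A map distance of 12 map units corresponds to a recombination frequency of 0.120.
The F1 is + m / co +, so + m is a parental gamete class with expected frequency (1 − r)/2 = 0.880/2 = 0.4400.
Expected number = 0.4400 × 422 = 185.68 ≈ 186.

186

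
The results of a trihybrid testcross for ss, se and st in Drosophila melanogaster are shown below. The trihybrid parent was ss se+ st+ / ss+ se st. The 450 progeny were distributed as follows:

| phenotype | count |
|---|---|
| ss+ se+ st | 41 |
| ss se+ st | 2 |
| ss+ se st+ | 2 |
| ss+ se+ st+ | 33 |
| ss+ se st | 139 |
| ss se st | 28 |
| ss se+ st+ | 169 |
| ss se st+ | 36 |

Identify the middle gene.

st

The two rarest classes, ss se+ st and ss+ se st+, are the double crossovers. Comparing them with the parentals, only the st allele has switched, so st is the middle locus and the order is ss – st – se.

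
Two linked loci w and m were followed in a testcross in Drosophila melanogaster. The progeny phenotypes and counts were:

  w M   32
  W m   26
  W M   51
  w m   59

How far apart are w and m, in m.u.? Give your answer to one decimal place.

The two most frequent classes, W M (51) and w m (59), are the parental types, so the F1 was W M / w m.
The recombinant classes are W m and w M: 26 + 32 = 58.
Recombination frequency = 58/168 = 0.3452 ≈ 34.5%, i.e. 34.5 m.u.

34.5 m.u.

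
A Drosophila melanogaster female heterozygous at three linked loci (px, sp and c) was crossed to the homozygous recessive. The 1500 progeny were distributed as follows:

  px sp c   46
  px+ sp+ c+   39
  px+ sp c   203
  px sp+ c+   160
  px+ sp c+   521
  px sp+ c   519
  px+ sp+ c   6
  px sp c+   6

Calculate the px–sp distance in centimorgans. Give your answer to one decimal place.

6.5 centimorgans

The two most frequent reciprocal classes, px+ sp c+ and px sp+ c, are the parental types, so the F1 was px+ sp c+ / px sp+ c.
The two rarest classes, px sp c+ and px+ sp+ c, are the double crossovers. Comparing them with the parentals, only the px allele has switched, so px is the middle locus and the order is sp – px – c.
Crossovers in the sp–px interval produce the single-crossover classes px+ sp+ c+ and px sp c (39 + 46 = 85) plus the double crossovers (12).
RF(sp–px) = (85 + 12) / 1500 = 97/1500 = 0.0647 → 6.5 centimorgans.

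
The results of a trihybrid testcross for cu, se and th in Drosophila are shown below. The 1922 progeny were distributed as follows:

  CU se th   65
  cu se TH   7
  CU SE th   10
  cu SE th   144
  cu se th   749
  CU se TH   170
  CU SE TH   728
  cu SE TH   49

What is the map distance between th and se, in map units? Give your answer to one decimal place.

17.2 map units

The two most frequent reciprocal classes, cu se th and CU SE TH, are the parental types, so the F1 was cu se th / CU SE TH.
The two rarest classes, cu se TH and CU SE th, are the double crossovers. Comparing them with the parentals, only the th allele has switched, so th is the middle locus and the order is cu – th – se.
Crossovers in the th–se interval produce the single-crossover classes cu SE th and CU se TH (144 + 170 = 314) plus the double crossovers (17).
RF(th–se) = (314 + 17) / 1922 = 331/1922 = 0.1722 → 17.2 map units.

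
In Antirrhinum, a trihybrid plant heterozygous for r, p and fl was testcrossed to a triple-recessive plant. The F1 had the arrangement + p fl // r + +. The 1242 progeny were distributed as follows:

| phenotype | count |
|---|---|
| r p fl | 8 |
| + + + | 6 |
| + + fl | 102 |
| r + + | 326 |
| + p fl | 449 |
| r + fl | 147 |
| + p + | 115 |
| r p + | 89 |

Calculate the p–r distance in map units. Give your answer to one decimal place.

The two rarest classes, r p fl and + + +, are the double crossovers. Comparing them with the parentals, only the r allele has switched, so r is the middle locus and the order is p – r – fl.
Crossovers in the p–r interval produce the single-crossover classes + + fl and r p + (102 + 89 = 191) plus the double crossovers (14).
RF(p–r) = (191 + 14) / 1242 = 205/1242 = 0.1651 → 16.5 map units.

16.5 map units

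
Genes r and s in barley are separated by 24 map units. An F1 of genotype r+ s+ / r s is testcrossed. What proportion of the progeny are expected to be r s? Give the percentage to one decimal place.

A map distance of 24 map units corresponds to a recombination frequency of 0.240.
The F1 is r+ s+ / r s, so r s is a parental gamete class with expected frequency (1 − r)/2 = 0.760/2 = 0.3800.
That is 0.3800 = 38.0% of the progeny.

38.0%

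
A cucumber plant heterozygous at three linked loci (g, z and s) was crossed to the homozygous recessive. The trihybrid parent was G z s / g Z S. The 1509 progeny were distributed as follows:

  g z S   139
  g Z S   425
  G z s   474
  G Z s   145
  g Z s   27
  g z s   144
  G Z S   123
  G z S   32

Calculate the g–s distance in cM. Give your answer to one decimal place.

The two rarest classes, G z S and g Z s, are the double crossovers. Comparing them with the parentals, only the s allele has switched, so s is the middle locus and the order is g – s – z.
Crossovers in the g–s interval produce the single-crossover classes g z s and G Z S (144 + 123 = 267) plus the double crossovers (59).
RF(g–s) = (267 + 59) / 1509 = 326/1509 = 0.2160 → 21.6 cM.

21.6 cM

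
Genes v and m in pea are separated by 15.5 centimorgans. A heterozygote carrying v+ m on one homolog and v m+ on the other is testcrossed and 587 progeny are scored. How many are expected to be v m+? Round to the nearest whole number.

248

A map distance of 15.5 centimorgans corresponds to a recombination frequency of 0.155.
The F1 is v+ m / v m+, so v m+ is a parental gamete class with expected frequency (1 − r)/2 = 0.845/2 = 0.4225.
Expected number = 0.4225 × 587 = 248.01 ≈ 248.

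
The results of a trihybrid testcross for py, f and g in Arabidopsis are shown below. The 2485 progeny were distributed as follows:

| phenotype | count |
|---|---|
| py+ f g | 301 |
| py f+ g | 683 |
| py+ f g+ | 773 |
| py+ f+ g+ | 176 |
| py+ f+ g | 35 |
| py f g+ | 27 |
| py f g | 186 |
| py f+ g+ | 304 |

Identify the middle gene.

The two most frequent reciprocal classes, py+ f g+ and py f+ g, are the parental types, so the F1 was py+ f g+ / py f+ g.
The two rarest classes, py f g+ and py+ f+ g, are the double crossovers. Comparing them with the parentals, only the py allele has switched, so py is the middle locus and the order is f – py – g.

py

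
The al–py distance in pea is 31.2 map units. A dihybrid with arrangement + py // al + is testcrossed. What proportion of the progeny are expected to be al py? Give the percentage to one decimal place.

A map distance of 31.2 map units corresponds to a recombination frequency of 0.312.
The F1 is + py / al +, so al py is a recombinant gamete class with expected frequency r/2 = 0.312/2 = 0.1560.
That is 0.1560 = 15.6% of the progeny.

15.6%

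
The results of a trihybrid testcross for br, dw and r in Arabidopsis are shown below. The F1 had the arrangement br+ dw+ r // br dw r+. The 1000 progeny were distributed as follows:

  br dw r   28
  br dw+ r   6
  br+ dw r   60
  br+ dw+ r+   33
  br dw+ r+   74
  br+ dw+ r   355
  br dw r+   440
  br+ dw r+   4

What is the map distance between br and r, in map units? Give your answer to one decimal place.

The two rarest classes, br dw+ r and br+ dw r+, are the double crossovers. Comparing them with the parentals, only the br allele has switched, so br is the middle locus and the order is r – br – dw.
Crossovers in the r–br interval produce the single-crossover classes br+ dw+ r+ and br dw r (33 + 28 = 61) plus the double crossovers (10).
RF(r–br) = (61 + 10) / 1000 = 71/1000 = 0.0710 → 7.1 map units.

7.1 map units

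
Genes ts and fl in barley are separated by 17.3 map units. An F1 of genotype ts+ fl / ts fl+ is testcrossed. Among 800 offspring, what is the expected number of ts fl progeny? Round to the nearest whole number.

A map distance of 17.3 map units corresponds to a recombination frequency of 0.173.
The F1 is ts+ fl / ts fl+, so ts fl is a recombinant gamete class with expected frequency r/2 = 0.173/2 = 0.0865.
Expected number = 0.0865 × 800 = 69.20 ≈ 69.

69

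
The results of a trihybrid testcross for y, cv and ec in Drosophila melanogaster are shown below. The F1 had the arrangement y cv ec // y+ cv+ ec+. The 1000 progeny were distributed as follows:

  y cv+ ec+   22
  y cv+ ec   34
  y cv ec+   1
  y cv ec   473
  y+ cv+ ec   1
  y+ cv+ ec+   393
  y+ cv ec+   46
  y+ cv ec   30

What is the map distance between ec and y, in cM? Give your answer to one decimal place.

The two rarest classes, y cv ec+ and y+ cv+ ec, are the double crossovers. Comparing them with the parentals, only the ec allele has switched, so ec is the middle locus and the order is y – ec – cv.
Crossovers in the y–ec interval produce the single-crossover classes y+ cv ec and y cv+ ec+ (30 + 22 = 52) plus the double crossovers (2).
RF(y–ec) = (52 + 2) / 1000 = 54/1000 = 0.0540 → 5.4 cM.

5.4 cM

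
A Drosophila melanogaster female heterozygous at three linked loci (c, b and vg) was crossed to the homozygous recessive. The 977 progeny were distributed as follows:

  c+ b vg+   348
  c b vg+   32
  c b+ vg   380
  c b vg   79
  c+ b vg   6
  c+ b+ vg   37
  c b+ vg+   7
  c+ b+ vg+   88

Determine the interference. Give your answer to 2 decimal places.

The two most frequent reciprocal classes, c+ b vg+ and c b+ vg, are the parental types, so the F1 was c+ b vg+ / c b+ vg.
The two rarest classes, c+ b vg and c b+ vg+, are the double crossovers. Comparing them with the parentals, only the vg allele has switched, so vg is the middle locus and the order is c – vg – b.
c–vg: (69 + 13)/977 = 0.0839; vg–b: (167 + 13)/977 = 0.1842.
Expected DCO frequency = 0.0839 × 0.1842 ≈ 0.01545; observed = 13/977 ≈ 0.01331.
Coefficient of coincidence = 0.01331/0.01545 ≈ 0.86; interference = 1 − 0.86 = 0.14.

0.14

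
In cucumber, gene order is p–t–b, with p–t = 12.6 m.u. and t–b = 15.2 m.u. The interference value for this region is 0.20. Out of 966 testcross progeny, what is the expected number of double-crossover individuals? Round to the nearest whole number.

15

Map distances give recombination frequencies of 0.126 and 0.152 for the two intervals.
With interference 0.20 (so coincidence = 0.80), expected double-crossover frequency = 0.126 × 0.152 × 0.80 = 0.01532.
Expected number = 0.01532 × 966 = 14.80 ≈ 15.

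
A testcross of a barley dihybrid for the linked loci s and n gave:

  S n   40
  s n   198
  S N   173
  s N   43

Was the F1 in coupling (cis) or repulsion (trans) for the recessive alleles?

The two most frequent classes are S N (173) and s n (198); these are the parental (non-recombinant) types.
So the F1 carried S N on one chromosome and s n on the other — the recessive alleles are on the same chromosome (cis / coupling).

cis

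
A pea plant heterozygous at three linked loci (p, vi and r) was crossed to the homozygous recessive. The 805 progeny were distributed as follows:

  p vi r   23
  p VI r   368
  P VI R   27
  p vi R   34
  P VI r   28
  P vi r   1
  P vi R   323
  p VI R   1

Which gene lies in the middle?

r

The two most frequent reciprocal classes, p VI r and P vi R, are the parental types, so the F1 was p VI r / P vi R.
The two rarest classes, p VI R and P vi r, are the double crossovers. Comparing them with the parentals, only the r allele has switched, so r is the middle locus and the order is vi – r – p.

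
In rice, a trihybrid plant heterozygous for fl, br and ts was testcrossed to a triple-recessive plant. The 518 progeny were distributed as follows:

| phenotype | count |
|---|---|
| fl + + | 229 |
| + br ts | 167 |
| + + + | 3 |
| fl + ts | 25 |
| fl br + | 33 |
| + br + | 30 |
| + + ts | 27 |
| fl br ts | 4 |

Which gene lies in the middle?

The two most frequent reciprocal classes, + br ts and fl + +, are the parental types, so the F1 was + br ts / fl + +.
The two rarest classes, fl br ts and + + +, are the double crossovers. Comparing them with the parentals, only the fl allele has switched, so fl is the middle locus and the order is ts – fl – br.

fl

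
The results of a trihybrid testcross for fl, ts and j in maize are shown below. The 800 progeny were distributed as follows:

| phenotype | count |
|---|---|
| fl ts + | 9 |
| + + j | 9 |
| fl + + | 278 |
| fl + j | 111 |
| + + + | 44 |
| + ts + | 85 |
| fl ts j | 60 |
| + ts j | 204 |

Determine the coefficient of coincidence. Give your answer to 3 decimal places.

The two most frequent reciprocal classes, + ts j and fl + +, are the parental types, so the F1 was + ts j / fl + +.
The two rarest classes, + + j and fl ts +, are the double crossovers. Comparing them with the parentals, only the ts allele has switched, so ts is the middle locus and the order is fl – ts – j.
fl–ts: (104 + 18)/800 = 0.1525; ts–j: (196 + 18)/800 = 0.2675.
Expected DCO frequency = 0.1525 × 0.2675 ≈ 0.04079; observed = 18/800 ≈ 0.02250.
Coefficient of coincidence = 0.02250/0.04079 ≈ 0.552.

0.552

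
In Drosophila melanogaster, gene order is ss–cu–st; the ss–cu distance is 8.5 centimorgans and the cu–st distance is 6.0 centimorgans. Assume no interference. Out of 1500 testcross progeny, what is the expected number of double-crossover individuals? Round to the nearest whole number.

Map distances give recombination frequencies of 0.085 and 0.060 for the two intervals.
With no interference, expected double-crossover frequency = 0.085 × 0.060 = 0.00510.
Expected number = 0.00510 × 1500 = 7.65 ≈ 8.

8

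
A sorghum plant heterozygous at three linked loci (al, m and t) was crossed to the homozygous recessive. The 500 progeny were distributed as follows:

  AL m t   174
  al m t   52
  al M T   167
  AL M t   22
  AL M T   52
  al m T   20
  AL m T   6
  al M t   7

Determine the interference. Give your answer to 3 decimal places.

The two most frequent reciprocal classes, AL m t and al M T, are the parental types, so the F1 was AL m t / al M T.
The two rarest classes, AL m T and al M t, are the double crossovers. Comparing them with the parentals, only the t allele has switched, so t is the middle locus and the order is al – t – m.
al–t: (104 + 13)/500 = 0.2340; t–m: (42 + 13)/500 = 0.1100.
Expected DCO frequency = 0.2340 × 0.1100 ≈ 0.02574; observed = 13/500 ≈ 0.02600.
Coefficient of coincidence = 0.02600/0.02574 ≈ 1.010; interference = 1 − 1.010 = -0.010.

-0.010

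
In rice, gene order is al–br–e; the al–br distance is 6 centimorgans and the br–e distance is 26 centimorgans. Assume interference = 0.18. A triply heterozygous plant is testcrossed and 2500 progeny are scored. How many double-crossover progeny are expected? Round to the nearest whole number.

32

Map distances give recombination frequencies of 0.060 and 0.260 for the two intervals.
With interference 0.18 (so coincidence = 0.82), expected double-crossover frequency = 0.060 × 0.260 × 0.82 = 0.01279.
Expected number = 0.01279 × 2500 = 31.98 ≈ 32.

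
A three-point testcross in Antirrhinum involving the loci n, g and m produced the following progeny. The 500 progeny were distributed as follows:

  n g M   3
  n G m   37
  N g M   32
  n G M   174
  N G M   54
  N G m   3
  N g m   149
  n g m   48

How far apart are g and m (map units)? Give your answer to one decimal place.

The two most frequent reciprocal classes, n G M and N g m, are the parental types, so the F1 was n G M / N g m.
The two rarest classes, n g M and N G m, are the double crossovers. Comparing them with the parentals, only the g allele has switched, so g is the middle locus and the order is n – g – m.
Crossovers in the g–m interval produce the single-crossover classes n G m and N g M (37 + 32 = 69) plus the double crossovers (6).
RF(g–m) = (69 + 6) / 500 = 75/500 = 0.1500 → 15.0 map units.

15.0 map units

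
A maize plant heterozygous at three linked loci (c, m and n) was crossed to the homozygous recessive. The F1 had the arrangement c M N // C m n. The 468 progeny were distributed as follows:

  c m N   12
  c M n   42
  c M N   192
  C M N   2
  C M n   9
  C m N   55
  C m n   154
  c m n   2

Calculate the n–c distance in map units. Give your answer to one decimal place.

The two rarest classes, C M N and c m n, are the double crossovers. Comparing them with the parentals, only the c allele has switched, so c is the middle locus and the order is m – c – n.
Crossovers in the c–n interval produce the single-crossover classes c M n and C m N (42 + 55 = 97) plus the double crossovers (4).
RF(c–n) = (97 + 4) / 468 = 101/468 = 0.2158 → 21.6 map units.

21.6 map units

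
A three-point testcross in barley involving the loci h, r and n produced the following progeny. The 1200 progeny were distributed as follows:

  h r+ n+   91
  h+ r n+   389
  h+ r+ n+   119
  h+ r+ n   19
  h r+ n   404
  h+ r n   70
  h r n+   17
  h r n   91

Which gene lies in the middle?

The two most frequent reciprocal classes, h+ r n+ and h r+ n, are the parental types, so the F1 was h+ r n+ / h r+ n.
The two rarest classes, h r n+ and h+ r+ n, are the double crossovers. Comparing them with the parentals, only the h allele has switched, so h is the middle locus and the order is r – h – n.

h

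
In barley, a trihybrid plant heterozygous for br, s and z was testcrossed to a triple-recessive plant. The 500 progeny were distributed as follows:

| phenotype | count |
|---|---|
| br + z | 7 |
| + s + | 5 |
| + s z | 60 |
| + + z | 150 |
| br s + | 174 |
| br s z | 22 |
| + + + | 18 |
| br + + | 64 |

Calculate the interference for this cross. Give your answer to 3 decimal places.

The two most frequent reciprocal classes, + + z and br s +, are the parental types, so the F1 was + + z / br s +.
The two rarest classes, br + z and + s +, are the double crossovers. Comparing them with the parentals, only the br allele has switched, so br is the middle locus and the order is z – br – s.
z–br: (40 + 12)/500 = 0.1040; br–s: (124 + 12)/500 = 0.2720.
Expected DCO frequency = 0.1040 × 0.2720 ≈ 0.02829; observed = 12/500 ≈ 0.02400.
Coefficient of coincidence = 0.02400/0.02829 ≈ 0.848; interference = 1 − 0.848 = 0.152.

0.152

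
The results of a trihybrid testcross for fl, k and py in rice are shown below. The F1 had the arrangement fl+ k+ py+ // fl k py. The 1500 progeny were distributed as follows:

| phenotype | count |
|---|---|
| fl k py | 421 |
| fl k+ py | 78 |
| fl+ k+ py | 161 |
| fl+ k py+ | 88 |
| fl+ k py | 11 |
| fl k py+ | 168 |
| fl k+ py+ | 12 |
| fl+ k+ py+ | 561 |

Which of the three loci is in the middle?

fl

The two rarest classes, fl k+ py+ and fl+ k py, are the double crossovers. Comparing them with the parentals, only the fl allele has switched, so fl is the middle locus and the order is k – fl – py.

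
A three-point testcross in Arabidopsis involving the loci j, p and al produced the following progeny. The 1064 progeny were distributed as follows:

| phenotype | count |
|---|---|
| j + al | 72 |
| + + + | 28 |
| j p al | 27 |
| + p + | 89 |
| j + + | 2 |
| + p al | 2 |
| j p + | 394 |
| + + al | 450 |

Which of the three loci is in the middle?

p

The two most frequent reciprocal classes, j p + and + + al, are the parental types, so the F1 was j p + / + + al.
The two rarest classes, j + + and + p al, are the double crossovers. Comparing them with the parentals, only the p allele has switched, so p is the middle locus and the order is j – p – al.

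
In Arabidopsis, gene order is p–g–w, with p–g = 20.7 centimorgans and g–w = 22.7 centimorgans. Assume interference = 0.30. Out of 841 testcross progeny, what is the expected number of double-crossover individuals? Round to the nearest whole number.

Map distances give recombination frequencies of 0.207 and 0.227 for the two intervals.
With interference 0.30 (so coincidence = 0.70), expected double-crossover frequency = 0.207 × 0.227 × 0.70 = 0.03289.
Expected number = 0.03289 × 841 = 27.66 ≈ 28.

28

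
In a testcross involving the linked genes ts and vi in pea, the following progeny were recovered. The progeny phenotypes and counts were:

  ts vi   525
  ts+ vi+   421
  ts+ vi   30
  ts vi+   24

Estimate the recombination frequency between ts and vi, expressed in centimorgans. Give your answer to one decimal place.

The two most frequent classes, ts+ vi+ (421) and ts vi (525), are the parental types, so the F1 was ts+ vi+ / ts vi.
The recombinant classes are ts+ vi and ts vi+: 30 + 24 = 54.
Recombination frequency = 54/1000 = 0.0540 ≈ 5.4%, i.e. 5.4 centimorgans.

5.4 centimorgans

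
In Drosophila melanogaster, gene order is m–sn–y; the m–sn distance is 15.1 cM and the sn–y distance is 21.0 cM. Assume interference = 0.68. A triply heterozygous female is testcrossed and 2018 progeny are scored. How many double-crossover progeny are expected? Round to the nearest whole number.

Map distances give recombination frequencies of 0.151 and 0.210 for the two intervals.
With interference 0.68 (so coincidence = 0.32), expected double-crossover frequency = 0.151 × 0.210 × 0.32 = 0.01015.
Expected number = 0.01015 × 2018 = 20.48 ≈ 20.

20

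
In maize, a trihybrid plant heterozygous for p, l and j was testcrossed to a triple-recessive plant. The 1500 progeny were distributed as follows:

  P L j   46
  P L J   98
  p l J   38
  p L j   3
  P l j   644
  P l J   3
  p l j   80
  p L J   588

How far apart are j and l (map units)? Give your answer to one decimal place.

6.0 map units

The two most frequent reciprocal classes, p L J and P l j, are the parental types, so the F1 was p L J / P l j.
The two rarest classes, p L j and P l J, are the double crossovers. Comparing them with the parentals, only the j allele has switched, so j is the middle locus and the order is p – j – l.
Crossovers in the j–l interval produce the single-crossover classes p l J and P L j (38 + 46 = 84) plus the double crossovers (6).
RF(j–l) = (84 + 6) / 1500 = 90/1500 = 0.0600 → 6.0 map units.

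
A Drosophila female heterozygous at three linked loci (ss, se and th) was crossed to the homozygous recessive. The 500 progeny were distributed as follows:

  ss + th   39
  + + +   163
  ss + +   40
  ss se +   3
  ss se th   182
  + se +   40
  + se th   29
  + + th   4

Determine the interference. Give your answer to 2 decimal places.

The two most frequent reciprocal classes, + + + and ss se th, are the parental types, so the F1 was + + + / ss se th.
The two rarest classes, + + th and ss se +, are the double crossovers. Comparing them with the parentals, only the th allele has switched, so th is the middle locus and the order is se – th – ss.
se–th: (79 + 7)/500 = 0.1720; th–ss: (69 + 7)/500 = 0.1520.
Expected DCO frequency = 0.1720 × 0.1520 ≈ 0.02614; observed = 7/500 ≈ 0.01400.
Coefficient of coincidence = 0.01400/0.02614 ≈ 0.54; interference = 1 − 0.54 = 0.46.

0.46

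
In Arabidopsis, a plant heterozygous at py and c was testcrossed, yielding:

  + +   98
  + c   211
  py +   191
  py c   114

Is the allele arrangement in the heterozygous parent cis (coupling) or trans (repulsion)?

The two most frequent classes are + c (211) and py + (191); these are the parental (non-recombinant) types.
So the F1 carried + c on one chromosome and py + on the other — the recessive alleles are on opposite chromosomes (trans / repulsion).

trans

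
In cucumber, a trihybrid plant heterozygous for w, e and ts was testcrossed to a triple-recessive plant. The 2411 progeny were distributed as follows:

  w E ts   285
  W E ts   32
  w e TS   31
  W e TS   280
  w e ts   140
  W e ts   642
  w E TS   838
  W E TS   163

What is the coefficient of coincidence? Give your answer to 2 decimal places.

0.66

The two most frequent reciprocal classes, w E TS and W e ts, are the parental types, so the F1 was w E TS / W e ts.
The two rarest classes, w e TS and W E ts, are the double crossovers. Comparing them with the parentals, only the e allele has switched, so e is the middle locus and the order is ts – e – w.
ts–e: (565 + 63)/2411 = 0.2605; e–w: (303 + 63)/2411 = 0.1518.
Expected DCO frequency = 0.2605 × 0.1518 ≈ 0.03954; observed = 63/2411 ≈ 0.02613.
Coefficient of coincidence = 0.02613/0.03954 ≈ 0.66.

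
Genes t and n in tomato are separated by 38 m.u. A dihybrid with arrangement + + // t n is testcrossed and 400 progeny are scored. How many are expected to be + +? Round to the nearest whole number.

124

A map distance of 38 m.u. corresponds to a recombination frequency of 0.380.
The F1 is + + / t n, so + + is a parental gamete class with expected frequency (1 − r)/2 = 0.620/2 = 0.3100.
Expected number = 0.3100 × 400 = 124.00 ≈ 124.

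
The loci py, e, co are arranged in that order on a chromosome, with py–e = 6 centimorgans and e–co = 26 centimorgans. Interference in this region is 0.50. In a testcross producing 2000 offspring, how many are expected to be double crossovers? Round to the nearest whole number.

Map distances give recombination frequencies of 0.060 and 0.260 for the two intervals.
With interference 0.50 (so coincidence = 0.50), expected double-crossover frequency = 0.060 × 0.260 × 0.50 = 0.00780.
Expected number = 0.00780 × 2000 = 15.60 ≈ 16.

16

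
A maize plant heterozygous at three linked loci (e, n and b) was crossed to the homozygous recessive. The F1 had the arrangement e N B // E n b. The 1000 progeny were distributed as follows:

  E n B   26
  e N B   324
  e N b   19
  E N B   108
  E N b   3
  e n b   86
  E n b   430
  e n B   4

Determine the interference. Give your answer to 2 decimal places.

0.33

The two rarest classes, e n B and E N b, are the double crossovers. Comparing them with the parentals, only the n allele has switched, so n is the middle locus and the order is e – n – b.
e–n: (194 + 7)/1000 = 0.2010; n–b: (45 + 7)/1000 = 0.0520.
Expected DCO frequency = 0.2010 × 0.0520 ≈ 0.01045; observed = 7/1000 ≈ 0.00700.
Coefficient of coincidence = 0.00700/0.01045 ≈ 0.67; interference = 1 − 0.67 = 0.33.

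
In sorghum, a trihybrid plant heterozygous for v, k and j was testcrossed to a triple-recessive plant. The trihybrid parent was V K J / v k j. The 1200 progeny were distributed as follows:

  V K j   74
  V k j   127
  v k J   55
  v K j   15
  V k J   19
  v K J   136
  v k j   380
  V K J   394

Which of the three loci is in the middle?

The two rarest classes, V k J and v K j, are the double crossovers. Comparing them with the parentals, only the k allele has switched, so k is the middle locus and the order is v – k – j.

k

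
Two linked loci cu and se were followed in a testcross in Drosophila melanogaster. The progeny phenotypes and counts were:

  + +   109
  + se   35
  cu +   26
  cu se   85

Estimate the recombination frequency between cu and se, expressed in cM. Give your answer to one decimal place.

23.9 cM

The two most frequent classes, + + (109) and cu se (85), are the parental types, so the F1 was + + / cu se.
The recombinant classes are + se and cu +: 35 + 26 = 61.
Recombination frequency = 61/255 = 0.2392 ≈ 23.9%, i.e. 23.9 cM.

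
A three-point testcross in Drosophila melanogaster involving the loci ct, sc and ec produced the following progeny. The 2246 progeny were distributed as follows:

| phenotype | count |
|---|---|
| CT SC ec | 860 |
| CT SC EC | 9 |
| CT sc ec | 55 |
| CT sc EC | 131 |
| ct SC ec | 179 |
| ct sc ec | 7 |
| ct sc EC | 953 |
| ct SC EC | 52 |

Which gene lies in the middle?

ec

The two most frequent reciprocal classes, ct sc EC and CT SC ec, are the parental types, so the F1 was ct sc EC / CT SC ec.
The two rarest classes, ct sc ec and CT SC EC, are the double crossovers. Comparing them with the parentals, only the ec allele has switched, so ec is the middle locus and the order is ct – ec – sc.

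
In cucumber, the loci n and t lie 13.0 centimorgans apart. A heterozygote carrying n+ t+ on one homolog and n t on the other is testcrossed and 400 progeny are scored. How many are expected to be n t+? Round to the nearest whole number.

26

A map distance of 13.0 centimorgans corresponds to a recombination frequency of 0.130.
The F1 is n+ t+ / n t, so n t+ is a recombinant gamete class with expected frequency r/2 = 0.130/2 = 0.0650.
Expected number = 0.0650 × 400 = 26.00 ≈ 26.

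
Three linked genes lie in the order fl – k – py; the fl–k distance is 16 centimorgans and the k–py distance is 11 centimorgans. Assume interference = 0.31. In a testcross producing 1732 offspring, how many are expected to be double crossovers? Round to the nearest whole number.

21

Map distances give recombination frequencies of 0.160 and 0.110 for the two intervals.
With interference 0.31 (so coincidence = 0.69), expected double-crossover frequency = 0.160 × 0.110 × 0.69 = 0.01214.
Expected number = 0.01214 × 1732 = 21.03 ≈ 21.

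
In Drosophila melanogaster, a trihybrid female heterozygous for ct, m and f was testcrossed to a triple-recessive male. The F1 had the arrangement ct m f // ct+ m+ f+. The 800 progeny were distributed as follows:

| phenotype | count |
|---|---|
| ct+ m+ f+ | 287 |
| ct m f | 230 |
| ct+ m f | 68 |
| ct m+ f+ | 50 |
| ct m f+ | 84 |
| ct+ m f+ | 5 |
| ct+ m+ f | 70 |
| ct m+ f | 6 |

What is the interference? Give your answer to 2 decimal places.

The two rarest classes, ct m+ f and ct+ m f+, are the double crossovers. Comparing them with the parentals, only the m allele has switched, so m is the middle locus and the order is ct – m – f.
ct–m: (118 + 11)/800 = 0.1613; m–f: (154 + 11)/800 = 0.2062.
Expected DCO frequency = 0.1613 × 0.2062 ≈ 0.03326; observed = 11/800 ≈ 0.01375.
Coefficient of coincidence = 0.01375/0.03326 ≈ 0.41; interference = 1 − 0.41 = 0.59.

0.59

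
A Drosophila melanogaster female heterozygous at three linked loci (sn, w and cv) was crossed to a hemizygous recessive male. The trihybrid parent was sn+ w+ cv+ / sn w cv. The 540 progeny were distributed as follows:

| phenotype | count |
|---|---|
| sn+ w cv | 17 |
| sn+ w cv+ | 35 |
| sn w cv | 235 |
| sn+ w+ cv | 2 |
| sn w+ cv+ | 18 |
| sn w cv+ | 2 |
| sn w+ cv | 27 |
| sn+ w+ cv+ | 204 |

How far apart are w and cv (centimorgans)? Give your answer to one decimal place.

12.2 centimorgans

The two rarest classes, sn+ w+ cv and sn w cv+, are the double crossovers. Comparing them with the parentals, only the cv allele has switched, so cv is the middle locus and the order is w – cv – sn.
Crossovers in the w–cv interval produce the single-crossover classes sn+ w cv+ and sn w+ cv (35 + 27 = 62) plus the double crossovers (4).
RF(w–cv) = (62 + 4) / 540 = 66/540 = 0.1222 → 12.2 centimorgans.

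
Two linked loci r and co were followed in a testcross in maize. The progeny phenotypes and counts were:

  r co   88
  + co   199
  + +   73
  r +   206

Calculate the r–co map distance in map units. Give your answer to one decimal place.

28.4 map units

The two most frequent classes, + co (199) and r + (206), are the parental types, so the F1 was + co / r +.
The recombinant classes are + + and r co: 73 + 88 = 161.
Recombination frequency = 161/566 = 0.2845 ≈ 28.4%, i.e. 28.4 map units.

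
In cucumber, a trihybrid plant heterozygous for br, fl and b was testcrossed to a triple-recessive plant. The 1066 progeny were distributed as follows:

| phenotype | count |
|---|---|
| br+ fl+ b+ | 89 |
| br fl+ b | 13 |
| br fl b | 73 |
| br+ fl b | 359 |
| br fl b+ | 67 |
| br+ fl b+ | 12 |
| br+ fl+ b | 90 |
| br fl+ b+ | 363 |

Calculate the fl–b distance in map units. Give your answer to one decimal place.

17.1 map units

The two most frequent reciprocal classes, br+ fl b and br fl+ b+, are the parental types, so the F1 was br+ fl b / br fl+ b+.
The two rarest classes, br+ fl b+ and br fl+ b, are the double crossovers. Comparing them with the parentals, only the b allele has switched, so b is the middle locus and the order is br – b – fl.
Crossovers in the b–fl interval produce the single-crossover classes br+ fl+ b and br fl b+ (90 + 67 = 157) plus the double crossovers (25).
RF(b–fl) = (157 + 25) / 1066 = 182/1066 = 0.1707 → 17.1 map units.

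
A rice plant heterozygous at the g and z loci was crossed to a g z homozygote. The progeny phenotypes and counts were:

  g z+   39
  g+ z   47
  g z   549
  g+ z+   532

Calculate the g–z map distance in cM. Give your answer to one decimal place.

7.4 cM

The two most frequent classes, g+ z+ (532) and g z (549), are the parental types, so the F1 was g+ z+ / g z.
The recombinant classes are g+ z and g z+: 47 + 39 = 86.
Recombination frequency = 86/1167 = 0.0737 ≈ 7.4%, i.e. 7.4 cM.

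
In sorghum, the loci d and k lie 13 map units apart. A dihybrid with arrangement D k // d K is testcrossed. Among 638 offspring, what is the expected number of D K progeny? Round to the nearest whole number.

A map distance of 13 map units corresponds to a recombination frequency of 0.130.
The F1 is D k / d K, so D K is a recombinant gamete class with expected frequency r/2 = 0.130/2 = 0.0650.
Expected number = 0.0650 × 638 = 41.47 ≈ 41.

41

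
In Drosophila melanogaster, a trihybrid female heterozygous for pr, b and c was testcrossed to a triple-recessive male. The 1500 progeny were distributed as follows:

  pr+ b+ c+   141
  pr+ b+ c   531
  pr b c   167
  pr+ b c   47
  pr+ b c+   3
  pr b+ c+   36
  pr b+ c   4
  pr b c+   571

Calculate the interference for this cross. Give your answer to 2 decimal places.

The two most frequent reciprocal classes, pr b c+ and pr+ b+ c, are the parental types, so the F1 was pr b c+ / pr+ b+ c.
The two rarest classes, pr+ b c+ and pr b+ c, are the double crossovers. Comparing them with the parentals, only the pr allele has switched, so pr is the middle locus and the order is c – pr – b.
c–pr: (308 + 7)/1500 = 0.2100; pr–b: (83 + 7)/1500 = 0.0600.
Expected DCO frequency = 0.2100 × 0.0600 ≈ 0.01260; observed = 7/1500 ≈ 0.00467.
Coefficient of coincidence = 0.00467/0.01260 ≈ 0.37; interference = 1 − 0.37 = 0.63.

0.63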